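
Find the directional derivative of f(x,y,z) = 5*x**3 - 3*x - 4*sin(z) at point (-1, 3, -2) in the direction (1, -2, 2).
4 - 8*cos(2)/3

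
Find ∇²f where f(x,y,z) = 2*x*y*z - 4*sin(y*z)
4*(y**2 + z**2)*sin(y*z)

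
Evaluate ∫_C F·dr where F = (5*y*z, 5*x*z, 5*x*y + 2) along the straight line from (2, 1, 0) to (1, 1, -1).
-7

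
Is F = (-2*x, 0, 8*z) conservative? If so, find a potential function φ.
Yes, F is conservative. φ = -x**2 + 4*z**2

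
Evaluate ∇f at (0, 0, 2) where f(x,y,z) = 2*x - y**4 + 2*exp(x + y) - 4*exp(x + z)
(4 - 4*exp(2), 2, -4*exp(2))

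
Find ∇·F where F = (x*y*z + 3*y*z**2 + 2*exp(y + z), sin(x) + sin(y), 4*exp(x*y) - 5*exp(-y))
y*z + cos(y)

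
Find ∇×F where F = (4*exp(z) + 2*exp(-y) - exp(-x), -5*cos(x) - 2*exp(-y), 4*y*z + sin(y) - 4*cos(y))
(4*z + 4*sin(y) + cos(y), 4*exp(z), 5*sin(x) + 2*exp(-y))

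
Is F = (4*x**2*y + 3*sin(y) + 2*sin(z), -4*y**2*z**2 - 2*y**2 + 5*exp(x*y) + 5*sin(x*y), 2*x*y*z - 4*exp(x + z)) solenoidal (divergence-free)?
No, ∇·F = 10*x*y + 5*x*exp(x*y) + 5*x*cos(x*y) - 8*y*z**2 - 4*y - 4*exp(x + z)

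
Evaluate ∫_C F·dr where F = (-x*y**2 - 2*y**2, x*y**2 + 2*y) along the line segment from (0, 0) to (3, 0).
0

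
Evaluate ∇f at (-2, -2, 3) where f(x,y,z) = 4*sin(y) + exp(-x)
(-exp(2), 4*cos(2), 0)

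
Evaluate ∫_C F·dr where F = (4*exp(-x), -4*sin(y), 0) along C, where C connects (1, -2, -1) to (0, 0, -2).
4*exp(-1) - 4*cos(2)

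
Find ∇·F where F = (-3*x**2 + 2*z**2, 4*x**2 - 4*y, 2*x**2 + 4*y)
-6*x - 4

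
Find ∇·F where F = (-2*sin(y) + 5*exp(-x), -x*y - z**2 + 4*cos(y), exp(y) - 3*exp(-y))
-x - 4*sin(y) - 5*exp(-x)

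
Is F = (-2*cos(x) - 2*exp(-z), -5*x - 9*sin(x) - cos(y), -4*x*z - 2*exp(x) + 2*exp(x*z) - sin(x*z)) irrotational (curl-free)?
No, ∇×F = (0, -2*z*exp(x*z) + z*cos(x*z) + 4*z + 2*exp(x) + 2*exp(-z), -9*cos(x) - 5)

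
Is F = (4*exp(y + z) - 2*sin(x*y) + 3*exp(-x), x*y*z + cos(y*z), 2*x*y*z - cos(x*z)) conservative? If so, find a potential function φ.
No, ∇×F = (-x*y + 2*x*z + y*sin(y*z), -2*y*z - z*sin(x*z) + 4*exp(y + z), 2*x*cos(x*y) + y*z - 4*exp(y + z)) ≠ 0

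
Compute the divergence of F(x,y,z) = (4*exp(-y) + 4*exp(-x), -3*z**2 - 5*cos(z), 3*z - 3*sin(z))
-3*cos(z) + 3 - 4*exp(-x)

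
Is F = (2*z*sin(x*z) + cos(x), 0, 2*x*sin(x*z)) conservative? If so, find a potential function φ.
Yes, F is conservative. φ = sin(x) - 2*cos(x*z)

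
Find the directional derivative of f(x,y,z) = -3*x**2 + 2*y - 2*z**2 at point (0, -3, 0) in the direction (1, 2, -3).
2*sqrt(14)/7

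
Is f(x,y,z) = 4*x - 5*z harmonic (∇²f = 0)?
Yes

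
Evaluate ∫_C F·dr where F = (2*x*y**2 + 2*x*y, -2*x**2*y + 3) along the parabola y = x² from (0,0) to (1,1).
19/6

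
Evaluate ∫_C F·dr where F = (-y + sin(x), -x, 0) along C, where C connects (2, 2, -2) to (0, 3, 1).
cos(2) + 3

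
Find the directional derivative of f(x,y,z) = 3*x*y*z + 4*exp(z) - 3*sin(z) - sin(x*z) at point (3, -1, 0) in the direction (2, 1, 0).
0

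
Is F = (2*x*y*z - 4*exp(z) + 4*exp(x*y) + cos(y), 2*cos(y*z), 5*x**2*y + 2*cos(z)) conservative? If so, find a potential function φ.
No, ∇×F = (5*x**2 + 2*y*sin(y*z), -8*x*y - 4*exp(z), -2*x*z - 4*x*exp(x*y) + sin(y)) ≠ 0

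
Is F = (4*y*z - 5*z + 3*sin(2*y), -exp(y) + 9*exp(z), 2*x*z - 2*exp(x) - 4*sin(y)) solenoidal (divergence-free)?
No, ∇·F = 2*x - exp(y)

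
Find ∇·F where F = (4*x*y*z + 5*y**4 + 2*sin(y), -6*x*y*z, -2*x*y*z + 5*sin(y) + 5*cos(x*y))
-2*x*y - 6*x*z + 4*y*z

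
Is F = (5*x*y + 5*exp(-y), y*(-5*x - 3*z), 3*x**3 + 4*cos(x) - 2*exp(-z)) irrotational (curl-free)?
No, ∇×F = (3*y, -9*x**2 + 4*sin(x), -5*x - 5*y + 5*exp(-y))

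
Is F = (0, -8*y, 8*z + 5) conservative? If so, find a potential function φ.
Yes, F is conservative. φ = -4*y**2 + 4*z**2 + 5*z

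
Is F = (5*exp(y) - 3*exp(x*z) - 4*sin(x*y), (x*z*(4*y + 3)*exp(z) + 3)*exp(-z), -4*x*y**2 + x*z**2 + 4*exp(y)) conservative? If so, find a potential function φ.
No, ∇×F = (-12*x*y - 3*x + 4*exp(y) + 3*exp(-z), -3*x*exp(x*z) + 4*y**2 - z**2, 4*x*cos(x*y) + z*(4*y + 3) - 5*exp(y)) ≠ 0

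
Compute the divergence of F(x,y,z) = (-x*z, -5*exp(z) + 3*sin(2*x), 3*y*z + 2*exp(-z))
3*y - z - 2*exp(-z)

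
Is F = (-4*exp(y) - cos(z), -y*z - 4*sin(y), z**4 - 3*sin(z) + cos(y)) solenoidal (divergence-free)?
No, ∇·F = 4*z**3 - z - 4*cos(y) - 3*cos(z)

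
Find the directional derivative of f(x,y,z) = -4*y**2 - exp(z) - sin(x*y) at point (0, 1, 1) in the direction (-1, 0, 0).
1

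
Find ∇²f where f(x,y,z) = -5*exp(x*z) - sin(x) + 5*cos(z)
-5*x**2*exp(x*z) - 5*z**2*exp(x*z) + sin(x) - 5*cos(z)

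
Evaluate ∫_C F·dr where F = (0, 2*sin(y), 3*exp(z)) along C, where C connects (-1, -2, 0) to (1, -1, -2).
-3 - 2*cos(1) + 2*cos(2) + 3*exp(-2)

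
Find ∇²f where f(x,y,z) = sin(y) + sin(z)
-sin(y) - sin(z)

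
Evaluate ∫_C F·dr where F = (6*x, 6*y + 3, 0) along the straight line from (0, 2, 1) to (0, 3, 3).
18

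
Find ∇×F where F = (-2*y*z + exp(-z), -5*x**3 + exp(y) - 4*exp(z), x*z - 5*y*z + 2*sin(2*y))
(-5*z + 4*exp(z) + 4*cos(2*y), -2*y - z - exp(-z), -15*x**2 + 2*z)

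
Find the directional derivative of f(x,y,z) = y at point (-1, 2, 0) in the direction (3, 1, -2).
sqrt(14)/14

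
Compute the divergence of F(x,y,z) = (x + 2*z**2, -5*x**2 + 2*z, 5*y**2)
1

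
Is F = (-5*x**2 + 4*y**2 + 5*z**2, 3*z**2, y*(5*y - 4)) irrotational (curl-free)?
No, ∇×F = (10*y - 6*z - 4, 10*z, -8*y)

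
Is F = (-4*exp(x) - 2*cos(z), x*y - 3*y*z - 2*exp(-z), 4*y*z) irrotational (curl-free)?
No, ∇×F = (3*y + 4*z - 2*exp(-z), 2*sin(z), y)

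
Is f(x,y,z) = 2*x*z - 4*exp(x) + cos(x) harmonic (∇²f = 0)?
No, ∇²f = -4*exp(x) - cos(x)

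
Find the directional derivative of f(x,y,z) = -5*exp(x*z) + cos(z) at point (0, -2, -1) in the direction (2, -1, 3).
sqrt(14)*(3*sin(1) + 10)/14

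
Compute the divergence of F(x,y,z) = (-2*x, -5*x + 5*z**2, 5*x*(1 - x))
-2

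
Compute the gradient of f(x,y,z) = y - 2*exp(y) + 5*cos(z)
(0, 1 - 2*exp(y), -5*sin(z))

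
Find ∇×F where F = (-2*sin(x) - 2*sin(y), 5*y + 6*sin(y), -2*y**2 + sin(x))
(-4*y, -cos(x), 2*cos(y))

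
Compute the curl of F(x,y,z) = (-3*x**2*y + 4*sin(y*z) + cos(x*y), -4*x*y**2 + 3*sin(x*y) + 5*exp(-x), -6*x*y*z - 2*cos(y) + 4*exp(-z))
(-6*x*z + 2*sin(y), 2*y*(3*z + 2*cos(y*z)), 3*x**2 + x*sin(x*y) - 4*y**2 + 3*y*cos(x*y) - 4*z*cos(y*z) - 5*exp(-x))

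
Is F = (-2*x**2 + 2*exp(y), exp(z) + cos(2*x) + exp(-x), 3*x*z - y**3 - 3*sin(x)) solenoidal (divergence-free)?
No, ∇·F = -x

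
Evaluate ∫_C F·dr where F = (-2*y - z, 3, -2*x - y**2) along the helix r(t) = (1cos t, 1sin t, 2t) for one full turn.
-4*pi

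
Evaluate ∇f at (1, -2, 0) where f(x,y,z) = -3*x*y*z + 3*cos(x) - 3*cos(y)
(-3*sin(1), -3*sin(2), 6)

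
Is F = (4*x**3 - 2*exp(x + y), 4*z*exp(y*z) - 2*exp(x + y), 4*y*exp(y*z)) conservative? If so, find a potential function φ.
Yes, F is conservative. φ = x**4 + 4*exp(y*z) - 2*exp(x + y)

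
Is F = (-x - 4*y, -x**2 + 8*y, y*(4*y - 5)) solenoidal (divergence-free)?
No, ∇·F = 7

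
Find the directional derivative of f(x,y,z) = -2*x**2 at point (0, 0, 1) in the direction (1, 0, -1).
0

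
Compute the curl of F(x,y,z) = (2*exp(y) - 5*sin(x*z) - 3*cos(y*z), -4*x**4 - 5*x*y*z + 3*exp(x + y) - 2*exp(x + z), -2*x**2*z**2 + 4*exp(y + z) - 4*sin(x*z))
(5*x*y + 2*exp(x + z) + 4*exp(y + z), 4*x*z**2 - 5*x*cos(x*z) + 3*y*sin(y*z) + 4*z*cos(x*z), -16*x**3 - 5*y*z - 3*z*sin(y*z) - 2*exp(y) + 3*exp(x + y) - 2*exp(x + z))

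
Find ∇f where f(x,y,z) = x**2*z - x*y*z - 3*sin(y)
(z*(2*x - y), -x*z - 3*cos(y), x*(x - y))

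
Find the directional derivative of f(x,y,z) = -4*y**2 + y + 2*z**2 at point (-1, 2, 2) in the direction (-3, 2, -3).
-27*sqrt(22)/11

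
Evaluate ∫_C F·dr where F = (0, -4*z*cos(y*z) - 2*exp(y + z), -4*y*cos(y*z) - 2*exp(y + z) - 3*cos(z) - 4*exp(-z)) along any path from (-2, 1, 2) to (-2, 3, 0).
-4*exp(-2) + 4 + 7*sin(2)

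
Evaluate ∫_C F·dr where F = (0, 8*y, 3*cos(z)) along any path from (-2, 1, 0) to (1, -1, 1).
3*sin(1)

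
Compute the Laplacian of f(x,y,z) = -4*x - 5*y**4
-60*y**2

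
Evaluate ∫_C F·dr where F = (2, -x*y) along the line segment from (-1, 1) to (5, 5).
-20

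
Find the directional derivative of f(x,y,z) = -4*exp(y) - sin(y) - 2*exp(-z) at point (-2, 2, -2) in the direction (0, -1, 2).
sqrt(5)*(cos(2) + 8*exp(2))/5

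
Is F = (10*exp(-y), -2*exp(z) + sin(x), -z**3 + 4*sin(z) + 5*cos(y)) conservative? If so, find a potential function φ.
No, ∇×F = (2*exp(z) - 5*sin(y), 0, cos(x) + 10*exp(-y)) ≠ 0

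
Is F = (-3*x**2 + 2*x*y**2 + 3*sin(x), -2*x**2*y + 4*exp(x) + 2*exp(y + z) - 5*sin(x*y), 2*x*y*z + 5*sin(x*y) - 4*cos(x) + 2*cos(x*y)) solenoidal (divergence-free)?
No, ∇·F = -2*x**2 + 2*x*y - 5*x*cos(x*y) - 6*x + 2*y**2 + 2*exp(y + z) + 3*cos(x)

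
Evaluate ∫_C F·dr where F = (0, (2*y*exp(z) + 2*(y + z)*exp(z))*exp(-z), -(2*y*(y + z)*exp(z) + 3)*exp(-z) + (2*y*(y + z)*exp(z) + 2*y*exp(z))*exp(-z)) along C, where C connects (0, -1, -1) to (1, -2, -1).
8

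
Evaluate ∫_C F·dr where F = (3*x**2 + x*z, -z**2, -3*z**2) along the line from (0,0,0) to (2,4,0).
8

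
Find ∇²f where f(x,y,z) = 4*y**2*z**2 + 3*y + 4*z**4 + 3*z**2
8*y**2 + 56*z**2 + 6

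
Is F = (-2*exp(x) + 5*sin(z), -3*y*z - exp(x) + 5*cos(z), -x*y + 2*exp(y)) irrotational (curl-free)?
No, ∇×F = (-x + 3*y + 2*exp(y) + 5*sin(z), y + 5*cos(z), -exp(x))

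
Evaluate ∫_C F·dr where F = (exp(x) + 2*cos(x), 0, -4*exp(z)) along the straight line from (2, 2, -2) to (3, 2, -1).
-exp(2) - 2*sin(2) - 4*exp(-1) + 2*sin(3) + 4*exp(-2) + exp(3)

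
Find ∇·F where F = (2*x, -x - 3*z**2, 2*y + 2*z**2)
4*z + 2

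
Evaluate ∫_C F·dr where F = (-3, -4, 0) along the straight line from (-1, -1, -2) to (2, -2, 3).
-5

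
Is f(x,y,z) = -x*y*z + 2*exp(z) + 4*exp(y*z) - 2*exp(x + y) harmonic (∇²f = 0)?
No, ∇²f = 4*y**2*exp(y*z) + 4*z**2*exp(y*z) + 2*exp(z) - 4*exp(x + y)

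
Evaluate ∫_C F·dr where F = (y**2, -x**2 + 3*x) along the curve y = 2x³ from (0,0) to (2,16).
3736/35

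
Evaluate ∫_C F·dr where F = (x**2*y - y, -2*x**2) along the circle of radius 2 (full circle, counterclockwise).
0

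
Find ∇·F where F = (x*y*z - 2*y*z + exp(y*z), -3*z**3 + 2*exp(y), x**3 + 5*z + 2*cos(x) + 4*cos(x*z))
-4*x*sin(x*z) + y*z + 2*exp(y) + 5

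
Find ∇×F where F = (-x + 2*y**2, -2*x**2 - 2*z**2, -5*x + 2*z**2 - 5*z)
(4*z, 5, -4*x - 4*y)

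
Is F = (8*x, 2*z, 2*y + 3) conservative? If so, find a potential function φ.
Yes, F is conservative. φ = 4*x**2 + 2*y*z + 3*z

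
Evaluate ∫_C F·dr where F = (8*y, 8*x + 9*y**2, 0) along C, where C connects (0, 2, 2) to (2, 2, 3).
32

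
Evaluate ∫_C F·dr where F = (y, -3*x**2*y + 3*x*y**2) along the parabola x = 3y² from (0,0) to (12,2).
-1072/5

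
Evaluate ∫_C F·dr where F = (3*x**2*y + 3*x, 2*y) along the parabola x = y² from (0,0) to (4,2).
964/7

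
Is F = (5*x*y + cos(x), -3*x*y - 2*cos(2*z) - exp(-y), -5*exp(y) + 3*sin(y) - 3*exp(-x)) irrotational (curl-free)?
No, ∇×F = (-5*exp(y) - 4*sin(2*z) + 3*cos(y), -3*exp(-x), -5*x - 3*y)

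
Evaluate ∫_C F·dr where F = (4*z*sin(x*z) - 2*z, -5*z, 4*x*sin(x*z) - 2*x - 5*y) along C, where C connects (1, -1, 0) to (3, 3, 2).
-38 - 4*cos(6)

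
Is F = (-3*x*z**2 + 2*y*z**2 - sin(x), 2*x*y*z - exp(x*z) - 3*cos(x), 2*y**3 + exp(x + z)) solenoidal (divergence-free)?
No, ∇·F = 2*x*z - 3*z**2 + exp(x + z) - cos(x)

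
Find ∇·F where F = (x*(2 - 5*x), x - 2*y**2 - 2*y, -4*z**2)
-10*x - 4*y - 8*z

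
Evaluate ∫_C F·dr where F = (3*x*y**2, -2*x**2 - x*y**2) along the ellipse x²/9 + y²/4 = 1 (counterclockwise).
-6*pi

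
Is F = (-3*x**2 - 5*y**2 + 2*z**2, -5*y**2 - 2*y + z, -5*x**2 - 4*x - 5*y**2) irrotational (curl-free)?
No, ∇×F = (-10*y - 1, 10*x + 4*z + 4, 10*y)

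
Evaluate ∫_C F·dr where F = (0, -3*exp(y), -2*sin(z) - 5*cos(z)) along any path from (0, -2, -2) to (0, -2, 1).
-5*sin(2) - 5*sin(1) - 2*cos(2) + 2*cos(1)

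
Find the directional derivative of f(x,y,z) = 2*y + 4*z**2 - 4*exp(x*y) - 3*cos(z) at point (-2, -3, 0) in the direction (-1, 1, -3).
2*sqrt(11)*(1 - 2*exp(6))/11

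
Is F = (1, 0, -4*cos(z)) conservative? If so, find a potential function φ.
Yes, F is conservative. φ = x - 4*sin(z)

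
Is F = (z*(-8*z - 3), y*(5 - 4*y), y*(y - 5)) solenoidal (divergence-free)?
No, ∇·F = 5 - 8*y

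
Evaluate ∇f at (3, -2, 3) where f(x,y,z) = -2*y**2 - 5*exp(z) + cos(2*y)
(0, 2*sin(4) + 8, -5*exp(3))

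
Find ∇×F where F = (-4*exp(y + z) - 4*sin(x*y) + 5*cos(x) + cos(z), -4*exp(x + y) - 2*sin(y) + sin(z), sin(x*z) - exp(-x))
(-cos(z), -z*cos(x*z) - 4*exp(y + z) - sin(z) - exp(-x), 4*x*cos(x*y) - 4*exp(x + y) + 4*exp(y + z))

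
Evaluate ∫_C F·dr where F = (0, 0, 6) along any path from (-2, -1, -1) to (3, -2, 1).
12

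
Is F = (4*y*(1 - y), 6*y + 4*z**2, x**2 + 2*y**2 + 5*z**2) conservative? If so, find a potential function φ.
No, ∇×F = (4*y - 8*z, -2*x, 8*y - 4) ≠ 0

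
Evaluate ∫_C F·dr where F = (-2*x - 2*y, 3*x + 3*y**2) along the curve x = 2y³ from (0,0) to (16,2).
-272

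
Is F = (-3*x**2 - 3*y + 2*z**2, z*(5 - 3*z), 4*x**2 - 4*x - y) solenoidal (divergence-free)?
No, ∇·F = -6*x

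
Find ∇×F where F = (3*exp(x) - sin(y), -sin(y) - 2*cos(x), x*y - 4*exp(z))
(x, -y, 2*sin(x) + cos(y))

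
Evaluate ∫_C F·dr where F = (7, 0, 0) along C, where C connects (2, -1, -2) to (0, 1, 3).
-14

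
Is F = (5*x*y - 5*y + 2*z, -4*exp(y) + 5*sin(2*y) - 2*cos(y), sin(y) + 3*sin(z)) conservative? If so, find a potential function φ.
No, ∇×F = (cos(y), 2, 5 - 5*x) ≠ 0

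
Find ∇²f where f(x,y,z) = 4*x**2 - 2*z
8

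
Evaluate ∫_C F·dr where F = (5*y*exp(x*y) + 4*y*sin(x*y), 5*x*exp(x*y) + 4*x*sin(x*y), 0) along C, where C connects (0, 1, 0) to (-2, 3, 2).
-4*cos(6) - 1 + 5*exp(-6)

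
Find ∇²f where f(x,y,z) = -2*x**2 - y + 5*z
-4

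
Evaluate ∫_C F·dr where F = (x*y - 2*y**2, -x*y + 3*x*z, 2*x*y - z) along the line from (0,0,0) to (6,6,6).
198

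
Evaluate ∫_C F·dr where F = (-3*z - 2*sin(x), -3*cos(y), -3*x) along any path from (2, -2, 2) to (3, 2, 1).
-6*sin(2) + 2*cos(3) - 2*cos(2) + 3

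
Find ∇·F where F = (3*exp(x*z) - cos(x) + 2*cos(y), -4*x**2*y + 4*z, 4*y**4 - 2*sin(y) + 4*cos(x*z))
-4*x**2 - 4*x*sin(x*z) + 3*z*exp(x*z) + sin(x)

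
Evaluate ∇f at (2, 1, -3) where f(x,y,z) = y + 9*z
(0, 1, 9)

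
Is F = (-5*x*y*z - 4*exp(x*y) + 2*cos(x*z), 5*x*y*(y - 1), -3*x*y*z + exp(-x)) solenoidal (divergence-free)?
No, ∇·F = 7*x*y - 5*x - 5*y*z - 4*y*exp(x*y) - 2*z*sin(x*z)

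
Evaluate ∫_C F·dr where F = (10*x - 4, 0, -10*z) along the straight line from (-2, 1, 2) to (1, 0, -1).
-12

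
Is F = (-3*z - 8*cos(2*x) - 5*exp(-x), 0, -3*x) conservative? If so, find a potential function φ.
Yes, F is conservative. φ = -3*x*z - 4*sin(2*x) + 5*exp(-x)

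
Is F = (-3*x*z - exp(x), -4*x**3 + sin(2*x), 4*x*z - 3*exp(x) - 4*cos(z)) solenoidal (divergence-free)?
No, ∇·F = 4*x - 3*z - exp(x) + 4*sin(z)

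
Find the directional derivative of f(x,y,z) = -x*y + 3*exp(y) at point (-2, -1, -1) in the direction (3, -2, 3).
sqrt(22)*(-6 - E)*exp(-1)/22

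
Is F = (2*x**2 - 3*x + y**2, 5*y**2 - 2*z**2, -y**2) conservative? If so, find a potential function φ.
No, ∇×F = (-2*y + 4*z, 0, -2*y) ≠ 0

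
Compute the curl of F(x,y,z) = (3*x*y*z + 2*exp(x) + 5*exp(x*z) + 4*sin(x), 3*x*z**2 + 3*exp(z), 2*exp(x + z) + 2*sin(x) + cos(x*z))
(-6*x*z - 3*exp(z), 3*x*y + 5*x*exp(x*z) + z*sin(x*z) - 2*exp(x + z) - 2*cos(x), 3*z*(-x + z))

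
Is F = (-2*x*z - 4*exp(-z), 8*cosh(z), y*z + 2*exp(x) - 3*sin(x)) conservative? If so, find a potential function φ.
No, ∇×F = (z - 8*sinh(z), -2*x - 2*exp(x) + 3*cos(x) + 4*exp(-z), 0) ≠ 0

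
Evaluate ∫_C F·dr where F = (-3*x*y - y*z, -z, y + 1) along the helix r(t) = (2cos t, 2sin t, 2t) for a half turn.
2*pi + 16 + 2*pi**2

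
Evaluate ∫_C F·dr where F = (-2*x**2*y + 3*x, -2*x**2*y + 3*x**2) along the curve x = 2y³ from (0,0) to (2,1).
67/35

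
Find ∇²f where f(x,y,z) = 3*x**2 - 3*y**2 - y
0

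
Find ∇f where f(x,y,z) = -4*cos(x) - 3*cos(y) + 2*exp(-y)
(4*sin(x), 3*sin(y) - 2*exp(-y), 0)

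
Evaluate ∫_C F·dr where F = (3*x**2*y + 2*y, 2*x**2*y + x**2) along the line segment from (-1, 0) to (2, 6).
237/2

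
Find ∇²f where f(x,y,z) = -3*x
0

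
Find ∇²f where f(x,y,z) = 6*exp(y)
6*exp(y)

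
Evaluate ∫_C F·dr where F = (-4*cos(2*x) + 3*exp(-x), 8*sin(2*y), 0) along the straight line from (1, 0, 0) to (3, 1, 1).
-3*exp(-3) - 2*sin(6) + 3*exp(-1) - 4*cos(2) + 2*sin(2) + 4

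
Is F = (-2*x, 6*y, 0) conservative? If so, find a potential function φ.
Yes, F is conservative. φ = -x**2 + 3*y**2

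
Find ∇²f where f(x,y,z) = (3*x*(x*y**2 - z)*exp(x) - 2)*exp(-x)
6*x**2 + 6*y**2 - 2*exp(-x)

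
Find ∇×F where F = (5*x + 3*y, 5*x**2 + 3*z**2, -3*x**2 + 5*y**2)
(10*y - 6*z, 6*x, 10*x - 3)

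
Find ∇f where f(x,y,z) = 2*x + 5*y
(2, 5, 0)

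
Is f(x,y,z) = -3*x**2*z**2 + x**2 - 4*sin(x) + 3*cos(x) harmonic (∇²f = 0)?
No, ∇²f = -6*x**2 - 6*z**2 + 4*sin(x) - 3*cos(x) + 2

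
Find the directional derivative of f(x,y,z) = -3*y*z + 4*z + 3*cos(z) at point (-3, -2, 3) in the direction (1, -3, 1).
sqrt(11)*(37 - 3*sin(3))/11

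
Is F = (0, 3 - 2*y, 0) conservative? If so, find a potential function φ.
Yes, F is conservative. φ = y*(3 - y)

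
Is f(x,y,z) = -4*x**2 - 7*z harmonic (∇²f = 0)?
No, ∇²f = -8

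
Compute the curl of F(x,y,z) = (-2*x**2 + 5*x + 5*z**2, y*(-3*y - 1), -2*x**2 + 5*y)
(5, 4*x + 10*z, 0)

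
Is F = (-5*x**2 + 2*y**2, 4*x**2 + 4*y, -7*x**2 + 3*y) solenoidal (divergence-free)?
No, ∇·F = 4 - 10*x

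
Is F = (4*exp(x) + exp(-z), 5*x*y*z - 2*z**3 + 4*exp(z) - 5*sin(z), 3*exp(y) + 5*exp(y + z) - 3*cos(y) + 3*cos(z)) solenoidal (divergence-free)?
No, ∇·F = 5*x*z + 4*exp(x) + 5*exp(y + z) - 3*sin(z)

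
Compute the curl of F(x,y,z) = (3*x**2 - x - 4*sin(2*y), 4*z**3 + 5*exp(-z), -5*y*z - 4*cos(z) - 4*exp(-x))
(-12*z**2 - 5*z + 5*exp(-z), -4*exp(-x), 8*cos(2*y))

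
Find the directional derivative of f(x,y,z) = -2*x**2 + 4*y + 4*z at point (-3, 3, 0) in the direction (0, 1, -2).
-4*sqrt(5)/5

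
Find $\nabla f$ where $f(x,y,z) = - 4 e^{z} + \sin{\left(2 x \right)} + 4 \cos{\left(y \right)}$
(2*cos(2*x), -4*sin(y), -4*exp(z))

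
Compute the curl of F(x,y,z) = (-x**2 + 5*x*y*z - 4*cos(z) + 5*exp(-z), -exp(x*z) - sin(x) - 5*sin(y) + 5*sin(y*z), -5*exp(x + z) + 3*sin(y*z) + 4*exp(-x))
(x*exp(x*z) - 5*y*cos(y*z) + 3*z*cos(y*z), 5*x*y + 5*exp(x + z) + 4*sin(z) - 5*exp(-z) + 4*exp(-x), -5*x*z - z*exp(x*z) - cos(x))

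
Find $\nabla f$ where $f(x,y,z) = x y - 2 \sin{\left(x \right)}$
(y - 2*cos(x), x, 0)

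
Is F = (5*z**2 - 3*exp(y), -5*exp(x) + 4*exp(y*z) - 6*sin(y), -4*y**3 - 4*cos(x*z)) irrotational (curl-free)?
No, ∇×F = (4*y*(-3*y - exp(y*z)), 2*z*(5 - 2*sin(x*z)), -5*exp(x) + 3*exp(y))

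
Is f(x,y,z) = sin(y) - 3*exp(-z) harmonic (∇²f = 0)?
No, ∇²f = -sin(y) - 3*exp(-z)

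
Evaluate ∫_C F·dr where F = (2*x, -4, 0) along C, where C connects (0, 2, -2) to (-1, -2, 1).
17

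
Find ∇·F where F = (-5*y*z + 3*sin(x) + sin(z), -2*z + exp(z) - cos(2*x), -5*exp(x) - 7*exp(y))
3*cos(x)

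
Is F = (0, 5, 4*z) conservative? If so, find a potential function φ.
Yes, F is conservative. φ = 5*y + 2*z**2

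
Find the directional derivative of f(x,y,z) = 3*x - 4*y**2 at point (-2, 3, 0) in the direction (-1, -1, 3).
21*sqrt(11)/11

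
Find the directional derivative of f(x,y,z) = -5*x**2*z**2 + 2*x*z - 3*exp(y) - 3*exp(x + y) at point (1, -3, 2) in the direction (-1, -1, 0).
sqrt(2)*(3/2 + 3*E + 18*exp(3))*exp(-3)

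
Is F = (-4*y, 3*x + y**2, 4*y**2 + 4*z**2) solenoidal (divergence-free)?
No, ∇·F = 2*y + 8*z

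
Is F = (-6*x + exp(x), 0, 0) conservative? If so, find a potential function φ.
Yes, F is conservative. φ = -3*x**2 + exp(x)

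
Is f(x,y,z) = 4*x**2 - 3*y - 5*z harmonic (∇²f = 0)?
No, ∇²f = 8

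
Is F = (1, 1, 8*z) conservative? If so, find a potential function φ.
Yes, F is conservative. φ = x + y + 4*z**2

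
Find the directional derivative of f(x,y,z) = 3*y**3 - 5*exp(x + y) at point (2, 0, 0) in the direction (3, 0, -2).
-15*sqrt(13)*exp(2)/13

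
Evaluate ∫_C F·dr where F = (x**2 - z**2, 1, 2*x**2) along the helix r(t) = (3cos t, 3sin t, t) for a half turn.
-30 + 9*pi + 3*pi**2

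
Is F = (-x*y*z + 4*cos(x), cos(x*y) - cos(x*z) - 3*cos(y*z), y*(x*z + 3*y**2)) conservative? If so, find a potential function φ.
No, ∇×F = (x*z - x*sin(x*z) + 9*y**2 - 3*y*sin(y*z), y*(-x - z), x*z - y*sin(x*y) + z*sin(x*z)) ≠ 0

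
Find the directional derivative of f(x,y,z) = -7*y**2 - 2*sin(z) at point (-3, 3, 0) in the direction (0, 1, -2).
-38*sqrt(5)/5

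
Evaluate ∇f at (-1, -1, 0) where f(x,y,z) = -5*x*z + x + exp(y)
(1, exp(-1), 5)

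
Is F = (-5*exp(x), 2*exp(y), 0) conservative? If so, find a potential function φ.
Yes, F is conservative. φ = -5*exp(x) + 2*exp(y)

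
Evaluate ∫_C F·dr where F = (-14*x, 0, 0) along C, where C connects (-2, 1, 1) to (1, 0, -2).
21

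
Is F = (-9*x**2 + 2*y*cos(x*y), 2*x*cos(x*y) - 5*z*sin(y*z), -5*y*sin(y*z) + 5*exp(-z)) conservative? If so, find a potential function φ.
Yes, F is conservative. φ = -3*x**3 + 2*sin(x*y) + 5*cos(y*z) - 5*exp(-z)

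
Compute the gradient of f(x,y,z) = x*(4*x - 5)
(8*x - 5, 0, 0)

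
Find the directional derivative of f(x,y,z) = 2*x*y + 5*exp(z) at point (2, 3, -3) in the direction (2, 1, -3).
sqrt(14)*(-15 + 16*exp(3))*exp(-3)/14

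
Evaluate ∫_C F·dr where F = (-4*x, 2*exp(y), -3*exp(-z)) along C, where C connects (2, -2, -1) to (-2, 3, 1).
(-2 + 3*E + (-3 + 2*exp(2))*exp(3))*exp(-2)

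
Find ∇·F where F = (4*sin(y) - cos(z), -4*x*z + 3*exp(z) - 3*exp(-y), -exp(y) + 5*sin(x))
3*exp(-y)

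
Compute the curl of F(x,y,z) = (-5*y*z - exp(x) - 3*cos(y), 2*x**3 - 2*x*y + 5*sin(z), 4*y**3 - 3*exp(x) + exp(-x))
(12*y**2 - 5*cos(z), -5*y + 3*exp(x) + exp(-x), 6*x**2 - 2*y + 5*z - 3*sin(y))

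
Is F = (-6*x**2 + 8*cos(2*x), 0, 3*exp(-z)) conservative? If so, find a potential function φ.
Yes, F is conservative. φ = -2*x**3 + 4*sin(2*x) - 3*exp(-z)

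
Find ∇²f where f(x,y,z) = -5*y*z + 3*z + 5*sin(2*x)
-20*sin(2*x)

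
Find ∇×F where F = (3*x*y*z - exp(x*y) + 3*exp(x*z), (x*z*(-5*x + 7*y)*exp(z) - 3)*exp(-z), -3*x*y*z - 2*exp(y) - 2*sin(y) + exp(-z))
(5*x**2 - 7*x*y - 3*x*z - 2*exp(y) - 2*cos(y) - 3*exp(-z), 3*x*y + 3*x*exp(x*z) + 3*y*z, -13*x*z + x*exp(x*y) + 7*y*z)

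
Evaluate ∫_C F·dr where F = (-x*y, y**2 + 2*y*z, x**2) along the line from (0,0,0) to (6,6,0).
0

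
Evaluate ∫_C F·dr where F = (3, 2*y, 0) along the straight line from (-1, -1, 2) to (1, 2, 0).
9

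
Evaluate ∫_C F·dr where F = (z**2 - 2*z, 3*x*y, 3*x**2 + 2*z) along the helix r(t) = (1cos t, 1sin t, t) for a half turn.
6 + 7*pi/2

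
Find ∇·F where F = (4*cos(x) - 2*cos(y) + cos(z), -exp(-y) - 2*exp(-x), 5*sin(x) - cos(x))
-4*sin(x) + exp(-y)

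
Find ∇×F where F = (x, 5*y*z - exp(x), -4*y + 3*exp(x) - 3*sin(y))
(-5*y - 3*cos(y) - 4, -3*exp(x), -exp(x))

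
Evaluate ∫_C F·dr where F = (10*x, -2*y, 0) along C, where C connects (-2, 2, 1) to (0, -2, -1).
-20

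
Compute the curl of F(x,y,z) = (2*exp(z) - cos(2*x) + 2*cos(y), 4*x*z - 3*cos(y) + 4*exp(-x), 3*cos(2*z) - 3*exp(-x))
(-4*x, 2*exp(z) - 3*exp(-x), 4*z + 2*sin(y) - 4*exp(-x))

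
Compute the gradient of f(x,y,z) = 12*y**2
(0, 24*y, 0)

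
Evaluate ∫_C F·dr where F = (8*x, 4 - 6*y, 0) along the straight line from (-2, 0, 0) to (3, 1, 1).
21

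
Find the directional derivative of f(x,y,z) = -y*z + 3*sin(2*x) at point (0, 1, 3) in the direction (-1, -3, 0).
3*sqrt(10)/10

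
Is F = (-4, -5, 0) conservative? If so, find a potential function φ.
Yes, F is conservative. φ = -4*x - 5*y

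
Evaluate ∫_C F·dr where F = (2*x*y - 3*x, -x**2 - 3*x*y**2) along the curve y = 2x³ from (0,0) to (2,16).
-36958/5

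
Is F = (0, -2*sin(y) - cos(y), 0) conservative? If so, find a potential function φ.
Yes, F is conservative. φ = -sin(y) + 2*cos(y)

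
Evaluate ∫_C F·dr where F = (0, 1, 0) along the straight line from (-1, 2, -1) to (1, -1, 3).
-3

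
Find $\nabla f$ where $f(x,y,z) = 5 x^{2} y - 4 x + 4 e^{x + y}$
(10*x*y + 4*exp(x + y) - 4, 5*x**2 + 4*exp(x + y), 0)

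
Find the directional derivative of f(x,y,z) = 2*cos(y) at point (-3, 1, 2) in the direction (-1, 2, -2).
-4*sin(1)/3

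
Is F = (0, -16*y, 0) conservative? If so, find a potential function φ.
Yes, F is conservative. φ = -8*y**2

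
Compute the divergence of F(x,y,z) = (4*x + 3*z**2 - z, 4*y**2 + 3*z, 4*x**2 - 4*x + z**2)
8*y + 2*z + 4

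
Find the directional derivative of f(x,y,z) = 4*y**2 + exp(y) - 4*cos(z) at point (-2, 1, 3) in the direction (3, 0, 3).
2*sqrt(2)*sin(3)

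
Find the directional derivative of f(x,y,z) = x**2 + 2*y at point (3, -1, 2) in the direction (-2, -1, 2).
-14/3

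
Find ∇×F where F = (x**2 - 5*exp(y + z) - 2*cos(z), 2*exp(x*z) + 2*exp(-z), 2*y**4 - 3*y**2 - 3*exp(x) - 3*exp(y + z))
(-2*x*exp(x*z) + 8*y**3 - 6*y - 3*exp(y + z) + 2*exp(-z), 3*exp(x) - 5*exp(y + z) + 2*sin(z), 2*z*exp(x*z) + 5*exp(y + z))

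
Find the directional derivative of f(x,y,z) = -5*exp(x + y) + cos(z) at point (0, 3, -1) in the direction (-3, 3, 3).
sqrt(3)*sin(1)/3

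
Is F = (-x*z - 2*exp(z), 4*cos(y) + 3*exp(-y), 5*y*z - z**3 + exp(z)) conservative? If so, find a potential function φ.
No, ∇×F = (5*z, -x - 2*exp(z), 0) ≠ 0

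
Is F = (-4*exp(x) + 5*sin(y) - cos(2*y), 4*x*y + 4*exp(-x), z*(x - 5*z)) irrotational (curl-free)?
No, ∇×F = (0, -z, 4*y - 2*sin(2*y) - 5*cos(y) - 4*exp(-x))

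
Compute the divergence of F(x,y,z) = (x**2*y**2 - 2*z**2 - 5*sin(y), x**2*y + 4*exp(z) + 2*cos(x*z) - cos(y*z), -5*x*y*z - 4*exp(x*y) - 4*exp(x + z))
x**2 + 2*x*y**2 - 5*x*y + z*sin(y*z) - 4*exp(x + z)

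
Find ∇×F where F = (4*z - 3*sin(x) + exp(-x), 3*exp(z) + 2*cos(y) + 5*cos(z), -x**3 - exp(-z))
(-3*exp(z) + 5*sin(z), 3*x**2 + 4, 0)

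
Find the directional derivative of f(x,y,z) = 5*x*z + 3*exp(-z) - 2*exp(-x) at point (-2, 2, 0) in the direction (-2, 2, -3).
sqrt(17)*(39 - 4*exp(2))/17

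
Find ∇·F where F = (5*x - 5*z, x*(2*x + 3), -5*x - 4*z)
1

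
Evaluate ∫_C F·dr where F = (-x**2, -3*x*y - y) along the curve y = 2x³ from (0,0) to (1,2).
-157/21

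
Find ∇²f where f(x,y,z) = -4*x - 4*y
0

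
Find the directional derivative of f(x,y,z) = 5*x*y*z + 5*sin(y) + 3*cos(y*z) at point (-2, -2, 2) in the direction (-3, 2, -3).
5*sqrt(22)*(-4 + 3*sin(4) + cos(2))/11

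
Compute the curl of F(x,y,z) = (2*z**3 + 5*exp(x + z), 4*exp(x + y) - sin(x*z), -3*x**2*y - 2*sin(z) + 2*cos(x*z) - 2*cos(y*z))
(-3*x**2 + x*cos(x*z) + 2*z*sin(y*z), 6*x*y + 6*z**2 + 2*z*sin(x*z) + 5*exp(x + z), -z*cos(x*z) + 4*exp(x + y))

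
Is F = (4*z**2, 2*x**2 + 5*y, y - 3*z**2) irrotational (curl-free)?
No, ∇×F = (1, 8*z, 4*x)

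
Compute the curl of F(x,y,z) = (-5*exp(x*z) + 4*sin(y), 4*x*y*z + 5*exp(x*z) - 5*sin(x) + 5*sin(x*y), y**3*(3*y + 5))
(-4*x*y - 5*x*exp(x*z) + 12*y**3 + 15*y**2, -5*x*exp(x*z), 4*y*z + 5*y*cos(x*y) + 5*z*exp(x*z) - 5*cos(x) - 4*cos(y))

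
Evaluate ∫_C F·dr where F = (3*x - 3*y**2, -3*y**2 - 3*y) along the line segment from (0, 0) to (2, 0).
6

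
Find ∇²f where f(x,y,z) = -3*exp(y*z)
3*(-y**2 - z**2)*exp(y*z)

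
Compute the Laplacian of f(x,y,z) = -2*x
0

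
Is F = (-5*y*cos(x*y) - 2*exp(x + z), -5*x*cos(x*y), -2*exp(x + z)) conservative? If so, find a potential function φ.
Yes, F is conservative. φ = -2*exp(x + z) - 5*sin(x*y)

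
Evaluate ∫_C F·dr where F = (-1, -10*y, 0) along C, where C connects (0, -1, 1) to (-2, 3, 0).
-38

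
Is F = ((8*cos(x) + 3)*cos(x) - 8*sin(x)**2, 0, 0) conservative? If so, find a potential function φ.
Yes, F is conservative. φ = (8*cos(x) + 3)*sin(x)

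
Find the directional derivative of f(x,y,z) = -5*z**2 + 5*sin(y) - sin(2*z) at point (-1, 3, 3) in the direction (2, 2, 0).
5*sqrt(2)*cos(3)/2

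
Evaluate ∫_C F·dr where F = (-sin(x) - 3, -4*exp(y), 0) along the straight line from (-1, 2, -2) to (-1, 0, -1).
-4 + 4*exp(2)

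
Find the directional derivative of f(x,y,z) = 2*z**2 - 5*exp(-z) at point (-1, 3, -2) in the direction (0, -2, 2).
sqrt(2)*(-8 + 5*exp(2))/2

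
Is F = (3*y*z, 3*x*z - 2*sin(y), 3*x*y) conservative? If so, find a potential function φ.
Yes, F is conservative. φ = 3*x*y*z + 2*cos(y)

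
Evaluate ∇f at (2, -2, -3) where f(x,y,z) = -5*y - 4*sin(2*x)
(-8*cos(4), -5, 0)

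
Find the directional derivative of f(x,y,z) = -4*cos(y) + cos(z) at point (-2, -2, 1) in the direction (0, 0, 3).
-sin(1)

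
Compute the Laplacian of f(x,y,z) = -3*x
0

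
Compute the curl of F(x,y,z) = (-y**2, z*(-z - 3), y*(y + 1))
(2*y + 2*z + 4, 0, 2*y)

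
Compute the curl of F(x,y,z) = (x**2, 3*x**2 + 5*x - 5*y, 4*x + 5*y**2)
(10*y, -4, 6*x + 5)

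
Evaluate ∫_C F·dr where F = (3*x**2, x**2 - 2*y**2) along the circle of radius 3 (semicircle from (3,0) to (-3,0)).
-54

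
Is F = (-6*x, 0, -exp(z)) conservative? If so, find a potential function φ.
Yes, F is conservative. φ = -3*x**2 - exp(z)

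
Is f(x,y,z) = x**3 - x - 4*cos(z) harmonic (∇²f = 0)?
No, ∇²f = 6*x + 4*cos(z)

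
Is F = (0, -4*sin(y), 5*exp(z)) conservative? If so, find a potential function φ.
Yes, F is conservative. φ = 5*exp(z) + 4*cos(y)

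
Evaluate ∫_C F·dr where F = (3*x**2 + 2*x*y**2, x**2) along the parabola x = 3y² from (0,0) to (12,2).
10848/5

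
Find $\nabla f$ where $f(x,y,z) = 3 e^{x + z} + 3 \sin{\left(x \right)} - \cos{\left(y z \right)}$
(3*exp(x + z) + 3*cos(x), z*sin(y*z), y*sin(y*z) + 3*exp(x + z))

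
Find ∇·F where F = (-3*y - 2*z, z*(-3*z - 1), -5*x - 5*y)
0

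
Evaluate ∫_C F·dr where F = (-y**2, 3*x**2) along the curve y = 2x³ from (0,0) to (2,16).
1472/35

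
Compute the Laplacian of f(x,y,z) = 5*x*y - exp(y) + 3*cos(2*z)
-exp(y) - 12*cos(2*z)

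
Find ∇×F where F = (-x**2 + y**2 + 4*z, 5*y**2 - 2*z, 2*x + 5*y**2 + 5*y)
(10*y + 7, 2, -2*y)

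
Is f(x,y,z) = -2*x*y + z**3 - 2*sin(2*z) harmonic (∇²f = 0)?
No, ∇²f = 6*z + 8*sin(2*z)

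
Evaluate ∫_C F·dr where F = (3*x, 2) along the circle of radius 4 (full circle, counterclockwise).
0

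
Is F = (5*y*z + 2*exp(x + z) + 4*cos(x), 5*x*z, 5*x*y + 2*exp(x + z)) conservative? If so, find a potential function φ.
Yes, F is conservative. φ = 5*x*y*z + 2*exp(x + z) + 4*sin(x)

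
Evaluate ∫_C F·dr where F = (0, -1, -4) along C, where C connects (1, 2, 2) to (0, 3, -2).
15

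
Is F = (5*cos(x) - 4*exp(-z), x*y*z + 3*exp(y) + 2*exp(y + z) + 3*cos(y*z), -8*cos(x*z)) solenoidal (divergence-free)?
No, ∇·F = x*z + 8*x*sin(x*z) - 3*z*sin(y*z) + 3*exp(y) + 2*exp(y + z) - 5*sin(x)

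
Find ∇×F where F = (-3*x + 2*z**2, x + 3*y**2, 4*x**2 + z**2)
(0, -8*x + 4*z, 1)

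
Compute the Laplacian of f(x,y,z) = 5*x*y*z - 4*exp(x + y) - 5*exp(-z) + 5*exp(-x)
-8*exp(x + y) - 5*exp(-z) + 5*exp(-x)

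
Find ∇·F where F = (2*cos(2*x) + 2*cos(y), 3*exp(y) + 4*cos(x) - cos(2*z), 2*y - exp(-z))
3*exp(y) - 4*sin(2*x) + exp(-z)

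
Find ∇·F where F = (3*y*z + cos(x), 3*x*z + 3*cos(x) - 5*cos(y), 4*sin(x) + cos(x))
-sin(x) + 5*sin(y)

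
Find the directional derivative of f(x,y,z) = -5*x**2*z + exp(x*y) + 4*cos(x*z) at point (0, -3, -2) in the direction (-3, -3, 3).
sqrt(3)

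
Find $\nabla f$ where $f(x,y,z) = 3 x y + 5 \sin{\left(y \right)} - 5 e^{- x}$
(3*y + 5*exp(-x), 3*x + 5*cos(y), 0)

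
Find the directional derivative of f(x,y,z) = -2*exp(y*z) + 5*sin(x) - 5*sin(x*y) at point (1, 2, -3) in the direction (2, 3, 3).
sqrt(22)*(6 + 10*exp(6)*cos(1) - 35*exp(6)*cos(2))*exp(-6)/22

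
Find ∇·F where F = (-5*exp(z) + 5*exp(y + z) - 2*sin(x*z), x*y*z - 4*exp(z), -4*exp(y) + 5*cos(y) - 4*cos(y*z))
x*z + 4*y*sin(y*z) - 2*z*cos(x*z)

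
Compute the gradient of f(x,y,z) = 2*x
(2, 0, 0)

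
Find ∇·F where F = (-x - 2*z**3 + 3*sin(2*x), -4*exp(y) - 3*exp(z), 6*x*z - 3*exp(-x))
6*x - 4*exp(y) + 6*cos(2*x) - 1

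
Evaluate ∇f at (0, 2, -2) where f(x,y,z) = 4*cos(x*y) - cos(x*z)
(0, 0, 0)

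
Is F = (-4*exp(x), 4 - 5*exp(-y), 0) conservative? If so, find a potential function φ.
Yes, F is conservative. φ = 4*y - 4*exp(x) + 5*exp(-y)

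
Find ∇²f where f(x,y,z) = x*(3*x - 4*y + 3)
6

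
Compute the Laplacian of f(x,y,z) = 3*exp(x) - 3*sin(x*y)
3*x**2*sin(x*y) + 3*y**2*sin(x*y) + 3*exp(x)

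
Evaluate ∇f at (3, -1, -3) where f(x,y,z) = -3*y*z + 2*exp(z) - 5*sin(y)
(0, 9 - 5*cos(1), 2*exp(-3) + 3)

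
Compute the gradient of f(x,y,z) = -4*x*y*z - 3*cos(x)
(-4*y*z + 3*sin(x), -4*x*z, -4*x*y)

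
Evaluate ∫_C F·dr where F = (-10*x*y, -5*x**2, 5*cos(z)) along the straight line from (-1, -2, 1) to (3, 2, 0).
-100 - 5*sin(1)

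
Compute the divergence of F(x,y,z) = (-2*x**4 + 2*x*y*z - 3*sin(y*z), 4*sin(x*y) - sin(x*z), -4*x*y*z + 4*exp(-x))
-8*x**3 - 4*x*y + 4*x*cos(x*y) + 2*y*z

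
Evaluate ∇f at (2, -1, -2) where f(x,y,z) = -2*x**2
(-8, 0, 0)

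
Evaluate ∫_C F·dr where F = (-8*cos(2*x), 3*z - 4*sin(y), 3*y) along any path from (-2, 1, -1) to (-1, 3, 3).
4*cos(3) - 4*cos(1) - 4*sin(4) + 4*sin(2) + 30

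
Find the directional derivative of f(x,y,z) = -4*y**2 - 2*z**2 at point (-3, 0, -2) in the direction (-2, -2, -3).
-24*sqrt(17)/17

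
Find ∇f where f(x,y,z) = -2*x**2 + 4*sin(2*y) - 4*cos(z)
(-4*x, 8*cos(2*y), 4*sin(z))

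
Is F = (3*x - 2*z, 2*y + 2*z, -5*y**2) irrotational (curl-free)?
No, ∇×F = (-10*y - 2, -2, 0)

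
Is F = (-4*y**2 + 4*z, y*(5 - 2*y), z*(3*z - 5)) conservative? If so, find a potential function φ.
No, ∇×F = (0, 4, 8*y) ≠ 0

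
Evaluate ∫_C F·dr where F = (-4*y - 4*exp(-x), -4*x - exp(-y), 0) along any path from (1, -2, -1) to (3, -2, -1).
-4*exp(-1) + 4*exp(-3) + 16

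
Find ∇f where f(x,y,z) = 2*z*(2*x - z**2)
(4*z, 0, 4*x - 6*z**2)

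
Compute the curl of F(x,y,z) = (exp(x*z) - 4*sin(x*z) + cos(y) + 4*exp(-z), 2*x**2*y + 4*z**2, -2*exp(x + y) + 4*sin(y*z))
(4*z*cos(y*z) - 8*z - 2*exp(x + y), x*exp(x*z) - 4*x*cos(x*z) + 2*exp(x + y) - 4*exp(-z), 4*x*y + sin(y))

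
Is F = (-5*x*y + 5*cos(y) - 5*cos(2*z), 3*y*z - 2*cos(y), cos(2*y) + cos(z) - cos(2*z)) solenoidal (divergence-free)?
No, ∇·F = -5*y + 3*z + 2*sin(y) - sin(z) + 2*sin(2*z)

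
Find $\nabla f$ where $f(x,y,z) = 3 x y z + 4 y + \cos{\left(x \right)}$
(3*y*z - sin(x), 3*x*z + 4, 3*x*y)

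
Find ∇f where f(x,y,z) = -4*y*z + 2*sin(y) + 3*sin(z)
(0, -4*z + 2*cos(y), -4*y + 3*cos(z))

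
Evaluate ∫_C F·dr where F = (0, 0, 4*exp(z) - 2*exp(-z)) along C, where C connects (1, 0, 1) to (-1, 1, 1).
0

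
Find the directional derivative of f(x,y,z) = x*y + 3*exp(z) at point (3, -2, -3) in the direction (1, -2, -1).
sqrt(6)*(-8*exp(3) - 3)*exp(-3)/6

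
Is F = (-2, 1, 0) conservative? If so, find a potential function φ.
Yes, F is conservative. φ = -2*x + y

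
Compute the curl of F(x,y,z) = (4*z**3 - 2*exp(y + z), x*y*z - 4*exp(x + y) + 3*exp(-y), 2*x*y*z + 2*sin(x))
(x*(-y + 2*z), -2*y*z + 12*z**2 - 2*exp(y + z) - 2*cos(x), y*z - 4*exp(x + y) + 2*exp(y + z))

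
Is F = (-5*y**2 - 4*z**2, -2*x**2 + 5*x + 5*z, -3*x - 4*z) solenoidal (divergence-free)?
No, ∇·F = -4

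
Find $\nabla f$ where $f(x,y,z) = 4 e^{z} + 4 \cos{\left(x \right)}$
(-4*sin(x), 0, 4*exp(z))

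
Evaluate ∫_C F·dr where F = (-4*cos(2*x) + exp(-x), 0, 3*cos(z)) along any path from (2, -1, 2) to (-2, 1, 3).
-exp(2) + 4*sin(4) - 3*sin(2) + exp(-2) + 3*sin(3)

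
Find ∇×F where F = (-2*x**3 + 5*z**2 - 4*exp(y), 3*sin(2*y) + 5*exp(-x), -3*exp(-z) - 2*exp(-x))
(0, 10*z - 2*exp(-x), 4*exp(y) - 5*exp(-x))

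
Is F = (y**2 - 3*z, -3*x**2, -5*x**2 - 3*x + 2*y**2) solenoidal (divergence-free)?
Yes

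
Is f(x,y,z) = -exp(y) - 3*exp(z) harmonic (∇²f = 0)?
No, ∇²f = -exp(y) - 3*exp(z)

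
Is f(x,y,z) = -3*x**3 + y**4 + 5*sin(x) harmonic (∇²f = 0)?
No, ∇²f = -18*x + 12*y**2 - 5*sin(x)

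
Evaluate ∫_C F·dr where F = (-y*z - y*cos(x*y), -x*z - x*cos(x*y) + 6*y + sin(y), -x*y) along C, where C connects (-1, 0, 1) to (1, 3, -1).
-sin(3) - cos(3) + 31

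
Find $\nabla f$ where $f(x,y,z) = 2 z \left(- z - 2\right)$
(0, 0, -4*z - 4)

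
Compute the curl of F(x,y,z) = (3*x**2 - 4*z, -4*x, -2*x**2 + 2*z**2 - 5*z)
(0, 4*x - 4, -4)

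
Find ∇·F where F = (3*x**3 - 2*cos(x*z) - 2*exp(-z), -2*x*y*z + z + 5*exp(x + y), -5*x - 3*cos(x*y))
9*x**2 - 2*x*z + 2*z*sin(x*z) + 5*exp(x + y)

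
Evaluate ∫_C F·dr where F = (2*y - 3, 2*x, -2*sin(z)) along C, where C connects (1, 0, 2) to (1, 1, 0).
4 - 2*cos(2)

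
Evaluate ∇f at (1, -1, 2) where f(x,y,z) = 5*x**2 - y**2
(10, 2, 0)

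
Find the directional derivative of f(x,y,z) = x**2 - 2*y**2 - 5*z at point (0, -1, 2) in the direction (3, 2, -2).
18*sqrt(17)/17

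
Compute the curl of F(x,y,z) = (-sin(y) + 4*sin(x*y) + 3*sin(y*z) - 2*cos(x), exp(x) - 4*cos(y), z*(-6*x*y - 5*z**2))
(-6*x*z, 3*y*(2*z + cos(y*z)), -4*x*cos(x*y) - 3*z*cos(y*z) + exp(x) + cos(y))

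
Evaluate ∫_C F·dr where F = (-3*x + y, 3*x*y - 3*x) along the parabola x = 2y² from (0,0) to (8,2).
-232/3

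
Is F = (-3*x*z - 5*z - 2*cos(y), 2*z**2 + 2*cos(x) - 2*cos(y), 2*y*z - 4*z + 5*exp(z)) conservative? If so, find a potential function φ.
No, ∇×F = (-2*z, -3*x - 5, -2*sin(x) - 2*sin(y)) ≠ 0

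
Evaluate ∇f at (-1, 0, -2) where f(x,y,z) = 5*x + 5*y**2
(5, 0, 0)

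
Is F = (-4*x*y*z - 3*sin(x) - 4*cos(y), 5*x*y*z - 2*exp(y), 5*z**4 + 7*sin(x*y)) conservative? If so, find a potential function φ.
No, ∇×F = (x*(-5*y + 7*cos(x*y)), -y*(4*x + 7*cos(x*y)), 4*x*z + 5*y*z - 4*sin(y)) ≠ 0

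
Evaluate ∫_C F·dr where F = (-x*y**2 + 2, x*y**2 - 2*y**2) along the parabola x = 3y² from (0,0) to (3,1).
44/15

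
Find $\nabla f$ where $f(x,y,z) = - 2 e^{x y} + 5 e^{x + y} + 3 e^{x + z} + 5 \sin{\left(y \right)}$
(-2*y*exp(x*y) + 5*exp(x + y) + 3*exp(x + z), -2*x*exp(x*y) + 5*exp(x + y) + 5*cos(y), 3*exp(x + z))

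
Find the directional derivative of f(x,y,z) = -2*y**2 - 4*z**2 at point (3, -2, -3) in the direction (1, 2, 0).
16*sqrt(5)/5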